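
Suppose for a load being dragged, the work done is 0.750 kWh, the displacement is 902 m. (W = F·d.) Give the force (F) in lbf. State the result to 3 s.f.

673 lbf

Rearranging W = F·d for F: F = W/d.
W = 0.750 kWh = 2.700×10^6 J; d = 902 m.
F = 2993 N
2993 N × (1 lbf / 4.448 N) = 672.9 lbf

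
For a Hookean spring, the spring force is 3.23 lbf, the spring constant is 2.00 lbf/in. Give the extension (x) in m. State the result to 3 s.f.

0.0410 m

Solving F = k·x for x: x = F/k.
F = 3.23 lbf = 14.37 N; k = 2.00 lbf/in = 350.3 N/m.
x = 0.04102 m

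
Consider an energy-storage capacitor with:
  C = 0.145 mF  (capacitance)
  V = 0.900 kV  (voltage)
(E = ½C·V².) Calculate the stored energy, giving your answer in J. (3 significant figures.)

58.7 J

E is given directly by: E = ½CV².
C = 0.145 mF = 1.450×10^-4 F; V = 0.900 kV = 900.0 V.
E = 58.73 J  (the unit combination reduces to kg·m²/s² = J)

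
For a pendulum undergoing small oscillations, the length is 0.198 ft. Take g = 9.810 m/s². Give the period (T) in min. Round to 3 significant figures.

T is given directly by: T = 2π√(L/g).
L = 0.198 ft = 0.06035 m; g = 9.810 m/s².
T = 0.4928 s
0.4928 s × (1 min / 60.00 s) = 0.008214 min

0.00821 min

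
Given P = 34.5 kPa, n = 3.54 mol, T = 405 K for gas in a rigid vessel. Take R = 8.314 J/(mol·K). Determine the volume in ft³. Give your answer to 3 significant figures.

12.2 ft³

From the ideal-gas law: V = nRT/P.
P = 34.5 kPa = 34500 Pa; n = 3.54 mol; T = 405 K; R = 8.314 J/(mol·K).
V = 0.3455 m³
0.3455 m³ × (1 ft³ / 0.02832 m³) = 12.20 ft³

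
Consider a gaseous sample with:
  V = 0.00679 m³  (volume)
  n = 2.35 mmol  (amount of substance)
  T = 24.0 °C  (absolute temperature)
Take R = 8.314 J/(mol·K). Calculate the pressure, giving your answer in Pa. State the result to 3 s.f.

855 Pa

P is given directly by: P = nRT/V.
V = 0.00679 m³; n = 2.35 mmol = 0.002350 mol; T = 24.0 °C = 297.1 K; R = 8.314 J/(mol·K).
P = 855.0 Pa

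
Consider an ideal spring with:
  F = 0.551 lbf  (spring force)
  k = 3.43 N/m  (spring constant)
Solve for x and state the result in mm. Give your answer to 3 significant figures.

From Hooke's law: x = F/k.
F = 0.551 lbf = 2.451 N; k = 3.43 N/m.
x = 0.7146 m
0.7146 m × (1 mm / 0.001000 m) = 714.6 mm

715 mm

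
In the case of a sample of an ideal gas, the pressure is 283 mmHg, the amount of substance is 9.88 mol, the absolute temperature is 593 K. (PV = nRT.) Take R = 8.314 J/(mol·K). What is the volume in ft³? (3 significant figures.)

45.6 ft³

From the ideal-gas law: V = nRT/P.
P = 283 mmHg = 37730 Pa; n = 9.88 mol; T = 593 K; R = 8.314 J/(mol·K).
V = 1.291 m³
1.291 m³ × (1 ft³ / 0.02832 m³) = 45.59 ft³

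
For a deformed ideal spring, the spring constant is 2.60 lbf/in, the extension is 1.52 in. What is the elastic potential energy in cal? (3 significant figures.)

Directly: U = ½kx².
k = 2.60 lbf/in = 455.3 N/m; x = 1.52 in = 0.03861 m.
U = 0.3394 J
0.3394 J × (1 cal / 4.184 J) = 0.08111 cal

0.0811 cal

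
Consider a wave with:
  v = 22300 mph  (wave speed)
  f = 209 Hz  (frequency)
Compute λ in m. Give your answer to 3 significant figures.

Rearranging v = f·λ for λ: λ = v/f.
v = 22300 mph = 9969 m/s; f = 209 Hz.
λ = 47.70 m

47.7 m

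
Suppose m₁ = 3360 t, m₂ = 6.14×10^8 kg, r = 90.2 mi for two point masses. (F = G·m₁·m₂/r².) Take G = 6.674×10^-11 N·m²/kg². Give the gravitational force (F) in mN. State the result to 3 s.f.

F is given directly by: F = Gm₁m₂/r².
m₁ = 3360 t = 3.360×10^6 kg; m₂ = 6.14×10^8 kg; r = 90.2 mi = 1.452×10^5 m; G = 6.674×10^-11 N·m²/kg².
F = 6.534×10^-6 N
6.534×10^-6 N × (1 mN / 0.001000 N) = 0.006534 mN

0.00653 mN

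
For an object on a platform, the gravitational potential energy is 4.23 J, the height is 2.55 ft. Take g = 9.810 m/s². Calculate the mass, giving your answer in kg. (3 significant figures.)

0.555 kg

Rearranging PE = m·g·h for m: m = PE/(g·h).
PE = 4.23 J; h = 2.55 ft = 0.7772 m; g = 9.810 m/s².
m = 0.5548 kg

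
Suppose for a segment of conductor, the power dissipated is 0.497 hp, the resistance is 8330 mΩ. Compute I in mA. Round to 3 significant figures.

6670 mA

Rearranging: I = √(P/R).
P = 0.497 hp = 370.6 W; R = 8330 mΩ = 8.330 Ω.
I = 6.670 A
6.670 A × (1 mA / 0.001000 A) = 6670 mA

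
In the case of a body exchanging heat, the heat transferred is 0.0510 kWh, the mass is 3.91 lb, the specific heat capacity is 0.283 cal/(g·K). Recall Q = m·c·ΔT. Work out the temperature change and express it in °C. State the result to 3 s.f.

87.4 °C

Rearranging: ΔT = Q/(m·c).
Q = 0.0510 kWh = 1.836×10^5 J; m = 3.91 lb = 1.774 kg; c = 0.283 cal/(g·K) = 1184 J/(kg·K).
ΔT = 87.43 K
Since 1 °C = 1 K, 87.43 °C.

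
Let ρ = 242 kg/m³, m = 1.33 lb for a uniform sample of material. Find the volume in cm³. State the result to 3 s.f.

Solving ρ = m/V for V: V = m/ρ.
ρ = 242 kg/m³; m = 1.33 lb = 0.6033 kg.
V = 0.002493 m³
0.002493 m³ × (1 cm³ / 1.000×10^-6 m³) = 2493 cm³

2490 cm³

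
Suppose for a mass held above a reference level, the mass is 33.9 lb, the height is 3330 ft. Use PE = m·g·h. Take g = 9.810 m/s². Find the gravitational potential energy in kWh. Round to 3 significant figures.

0.0425 kWh

Directly: PE = mgh.
m = 33.9 lb = 15.38 kg; h = 3330 ft = 1015 m; g = 9.810 m/s².
PE = 1.531×10^5 J
1.531×10^5 J × (1 kWh / 3.600×10^6 J) = 0.04253 kWh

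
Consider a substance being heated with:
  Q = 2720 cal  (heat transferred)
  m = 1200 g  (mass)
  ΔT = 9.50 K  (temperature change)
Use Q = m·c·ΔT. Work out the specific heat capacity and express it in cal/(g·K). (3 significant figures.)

Rearranging Q = m·c·ΔT for c: c = Q/(m·ΔT).
Q = 2720 cal = 11380 J; m = 1200 g = 1.200 kg; ΔT = 9.50 K.
c = 998.3 J/(kg·K)
998.3 J/(kg·K) × (1 cal/(g·K) / 4184 J/(kg·K)) = 0.2386 cal/(g·K)

0.239 cal/(g·K)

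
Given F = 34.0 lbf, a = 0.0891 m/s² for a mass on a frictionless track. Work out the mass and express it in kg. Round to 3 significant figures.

From Newton's second law: m = F/a.
F = 34.0 lbf = 151.2 N; a = 0.0891 m/s².
m = 1697 kg

1700 kg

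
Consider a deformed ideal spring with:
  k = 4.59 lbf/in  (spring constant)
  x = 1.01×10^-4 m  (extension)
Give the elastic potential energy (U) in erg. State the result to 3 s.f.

U is given directly by: U = ½kx².
k = 4.59 lbf/in = 803.8 N/m; x = 1.01×10^-4 m.
U = 4.100×10^-6 J
4.100×10^-6 J × (1 erg / 1.000×10^-7 J) = 41.00 erg

41.0 erg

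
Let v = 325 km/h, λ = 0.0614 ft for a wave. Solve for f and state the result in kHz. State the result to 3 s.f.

4.82 kHz

Rearranging v = f·λ for f: f = v/λ.
v = 325 km/h = 90.28 m/s; λ = 0.0614 ft = 0.01871 m.
f = 4824 Hz
4824 Hz × (1 kHz / 1000 Hz) = 4.824 kHz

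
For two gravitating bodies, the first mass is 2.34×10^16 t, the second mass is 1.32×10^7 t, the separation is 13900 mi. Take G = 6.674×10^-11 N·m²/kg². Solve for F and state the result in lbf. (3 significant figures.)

9260 lbf

From Newton's law of gravitation: F = Gm₁m₂/r².
m₁ = 2.34×10^16 t = 2.340×10^19 kg; m₂ = 1.32×10^7 t = 1.320×10^10 kg; r = 13900 mi = 2.237×10^7 m; G = 6.674×10^-11 N·m²/kg².
F = 41195 N  (the unit combination reduces to kg·m/s² = N)
41195 N × (1 lbf / 4.448 N) = 9261 lbf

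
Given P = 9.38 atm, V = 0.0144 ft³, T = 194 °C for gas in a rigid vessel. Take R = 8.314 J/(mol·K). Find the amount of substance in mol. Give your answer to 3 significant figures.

From the ideal-gas law: n = PV/(RT).
P = 9.38 atm = 9.504×10^5 Pa; V = 0.0144 ft³ = 4.078×10^-4 m³; T = 194 °C = 467.1 K; R = 8.314 J/(mol·K).
n = 0.09978 mol

0.0998 mol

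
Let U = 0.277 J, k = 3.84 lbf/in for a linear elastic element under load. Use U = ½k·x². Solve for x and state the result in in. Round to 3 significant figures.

1.13 in

Rearranging: x = √(2U/k).
U = 0.277 J; k = 3.84 lbf/in = 672.5 N/m.
x = 0.02870 m
0.02870 m × (1 in / 0.02540 m) = 1.130 in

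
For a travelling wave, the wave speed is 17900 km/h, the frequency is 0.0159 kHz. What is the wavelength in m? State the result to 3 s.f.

Rearranging v = f·λ for λ: λ = v/f.
v = 17900 km/h = 4972 m/s; f = 0.0159 kHz = 15.90 Hz.
λ = 312.7 m

313 m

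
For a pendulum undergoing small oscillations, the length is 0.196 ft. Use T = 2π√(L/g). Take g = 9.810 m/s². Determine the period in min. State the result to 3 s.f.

0.00817 min

Directly: T = 2π√(L/g).
L = 0.196 ft = 0.05974 m; g = 9.810 m/s².
T = 0.4903 s
0.4903 s × (1 min / 60.00 s) = 0.008172 min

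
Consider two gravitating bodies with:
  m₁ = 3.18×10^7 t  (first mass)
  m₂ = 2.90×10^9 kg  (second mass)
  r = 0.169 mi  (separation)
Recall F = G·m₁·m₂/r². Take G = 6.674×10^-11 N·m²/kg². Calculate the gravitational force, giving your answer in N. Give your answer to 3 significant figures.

F is given directly by: F = Gm₁m₂/r².
m₁ = 3.18×10^7 t = 3.180×10^10 kg; m₂ = 2.90×10^9 kg; r = 0.169 mi = 272.0 m; G = 6.674×10^-11 N·m²/kg².
F = 83203 N

83200 N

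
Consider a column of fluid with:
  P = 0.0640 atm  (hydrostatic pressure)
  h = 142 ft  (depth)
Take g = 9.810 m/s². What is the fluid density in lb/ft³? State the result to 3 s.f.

0.953 lb/ft³

Rearranging: ρ = P/(g·h).
P = 0.0640 atm = 6485 Pa; h = 142 ft = 43.28 m; g = 9.810 m/s².
ρ = 15.27 kg/m³
15.27 kg/m³ × (1 lb/ft³ / 16.02 kg/m³) = 0.9535 lb/ft³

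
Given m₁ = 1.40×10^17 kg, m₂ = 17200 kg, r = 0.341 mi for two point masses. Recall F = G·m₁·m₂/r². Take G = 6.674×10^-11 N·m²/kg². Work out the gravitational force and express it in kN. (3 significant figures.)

From Newton's law of gravitation: F = Gm₁m₂/r².
m₁ = 1.40×10^17 kg; m₂ = 17200 kg; r = 0.341 mi = 548.8 m; G = 6.674×10^-11 N·m²/kg².
F = 5.336×10^5 N  (the unit combination reduces to kg·m/s² = N)
5.336×10^5 N × (1 kN / 1000 N) = 533.6 kN

534 kN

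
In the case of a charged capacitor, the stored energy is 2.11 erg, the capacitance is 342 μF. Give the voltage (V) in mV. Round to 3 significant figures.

Rearranging E = ½C·V² for V: V = √(2E/C).
E = 2.11 erg = 2.110×10^-7 J; C = 342 μF = 3.420×10^-4 F.
V = 0.03513 V
0.03513 V × (1 mV / 0.001000 V) = 35.13 mV

35.1 mV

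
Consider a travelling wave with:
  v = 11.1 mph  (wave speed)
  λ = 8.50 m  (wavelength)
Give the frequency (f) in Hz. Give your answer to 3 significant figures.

Rearranging v = f·λ for f: f = v/λ.
v = 11.1 mph = 4.962 m/s; λ = 8.50 m.
f = 0.5838 Hz

0.584 Hz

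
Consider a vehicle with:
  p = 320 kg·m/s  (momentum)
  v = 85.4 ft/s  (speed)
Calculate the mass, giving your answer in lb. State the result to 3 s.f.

Solving p = m·v for m: m = p/v.
p = 320 kg·m/s; v = 85.4 ft/s = 26.03 m/s.
m = 12.29 kg
12.29 kg × (1 lb / 0.4536 kg) = 27.10 lb

27.1 lb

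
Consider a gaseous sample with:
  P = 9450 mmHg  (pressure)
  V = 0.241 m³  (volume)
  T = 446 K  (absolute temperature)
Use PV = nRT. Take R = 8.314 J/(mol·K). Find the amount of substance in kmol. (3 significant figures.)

Solving PV = nRT for n: n = PV/(RT).
P = 9450 mmHg = 1.260×10^6 Pa; V = 0.241 m³; T = 446 K; R = 8.314 J/(mol·K).
n = 81.89 mol
81.89 mol × (1 kmol / 1000 mol) = 0.08189 kmol

0.0819 kmol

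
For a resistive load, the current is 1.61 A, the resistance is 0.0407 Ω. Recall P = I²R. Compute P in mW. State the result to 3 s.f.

Directly: P = I²R.
I = 1.61 A; R = 0.0407 Ω.
P = 0.1055 W
0.1055 W × (1 mW / 0.001000 W) = 105.5 mW

105 mW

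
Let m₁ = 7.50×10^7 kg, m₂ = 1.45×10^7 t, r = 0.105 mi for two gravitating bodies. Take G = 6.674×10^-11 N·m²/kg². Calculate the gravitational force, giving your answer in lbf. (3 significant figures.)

571 lbf

F is given directly by: F = Gm₁m₂/r².
m₁ = 7.50×10^7 kg; m₂ = 1.45×10^7 t = 1.450×10^10 kg; r = 0.105 mi = 169.0 m; G = 6.674×10^-11 N·m²/kg².
F = 2542 N
2542 N × (1 lbf / 4.448 N) = 571.4 lbf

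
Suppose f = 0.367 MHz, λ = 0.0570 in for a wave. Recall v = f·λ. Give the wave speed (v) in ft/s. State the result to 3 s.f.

1740 ft/s

Directly: v = fλ.
f = 0.367 MHz = 3.670×10^5 Hz; λ = 0.0570 in = 0.001448 m.
v = 531.3 m/s
531.3 m/s × (1 ft/s / 0.3048 m/s) = 1743 ft/s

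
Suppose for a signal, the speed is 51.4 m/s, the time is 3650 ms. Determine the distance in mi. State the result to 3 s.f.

Rearranging v = d/t for d: d = v·t.
v = 51.4 m/s; t = 3650 ms = 3.650 s.
d = 187.6 m
187.6 m × (1 mi / 1609 m) = 0.1166 mi

0.117 mi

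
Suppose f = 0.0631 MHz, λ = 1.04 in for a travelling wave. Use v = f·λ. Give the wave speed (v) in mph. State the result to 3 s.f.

v is given directly by: v = fλ.
f = 0.0631 MHz = 63100 Hz; λ = 1.04 in = 0.02642 m.
v = 1667 m/s
1667 m/s × (1 mph / 0.4470 m/s) = 3729 mph

3730 mph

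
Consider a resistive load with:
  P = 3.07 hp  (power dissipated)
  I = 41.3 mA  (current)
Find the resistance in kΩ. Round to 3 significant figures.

Rearranging P = I²R for R: R = P/I².
P = 3.07 hp = 2289 W; I = 41.3 mA = 0.04130 A.
R = 1.342×10^6 Ω
1.342×10^6 Ω × (1 kΩ / 1000 Ω) = 1342 kΩ

1340 kΩ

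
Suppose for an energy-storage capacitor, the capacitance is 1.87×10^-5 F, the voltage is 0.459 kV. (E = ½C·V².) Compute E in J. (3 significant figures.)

Directly: E = ½CV².
C = 1.87×10^-5 F; V = 0.459 kV = 459.0 V.
E = 1.970 J  (the unit combination reduces to kg·m²/s² = J)

1.97 J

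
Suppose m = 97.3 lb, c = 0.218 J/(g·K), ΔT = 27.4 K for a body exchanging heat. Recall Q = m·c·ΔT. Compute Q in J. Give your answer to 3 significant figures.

Directly: Q = mcΔT.
m = 97.3 lb = 44.13 kg; c = 0.218 J/(g·K) = 218.0 J/(kg·K); ΔT = 27.4 K.
Q = 2.636×10^5 J

2.64×10^5 J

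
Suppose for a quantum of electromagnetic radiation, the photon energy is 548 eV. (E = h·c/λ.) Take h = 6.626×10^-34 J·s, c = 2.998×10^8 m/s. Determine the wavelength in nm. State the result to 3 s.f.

2.26 nm

Rearranging E = h·c/λ for λ: λ = hc/E.
E = 548 eV = 8.780×10^-17 J; h = 6.626×10^-34 J·s; c = 2.998×10^8 m/s.
λ = 2.263×10^-9 m
2.263×10^-9 m × (1 nm / 1.000×10^-9 m) = 2.263 nm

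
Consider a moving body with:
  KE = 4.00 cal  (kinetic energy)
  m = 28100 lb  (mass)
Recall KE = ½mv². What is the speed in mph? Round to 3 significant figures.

Rearranging: v = √(2·KE/m).
KE = 4.00 cal = 16.74 J; m = 28100 lb = 12746 kg.
v = 0.05125 m/s
0.05125 m/s × (1 mph / 0.4470 m/s) = 0.1146 mph

0.115 mph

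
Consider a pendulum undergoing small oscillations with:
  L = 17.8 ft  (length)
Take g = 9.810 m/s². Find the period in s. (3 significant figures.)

4.67 s

T is given directly by: T = 2π√(L/g).
L = 17.8 ft = 5.425 m; g = 9.810 m/s².
T = 4.673 s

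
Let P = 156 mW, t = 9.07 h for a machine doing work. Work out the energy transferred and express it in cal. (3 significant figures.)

1220 cal

Rearranging: W = P·t.
P = 156 mW = 0.1560 W; t = 9.07 h = 32652 s.
W = 5094 J
5094 J × (1 cal / 4.184 J) = 1217 cal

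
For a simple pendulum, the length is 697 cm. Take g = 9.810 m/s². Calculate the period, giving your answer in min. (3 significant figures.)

0.0883 min

T is given directly by: T = 2π√(L/g).
L = 697 cm = 6.970 m; g = 9.810 m/s².
T = 5.296 s
5.296 s × (1 min / 60.00 s) = 0.08827 min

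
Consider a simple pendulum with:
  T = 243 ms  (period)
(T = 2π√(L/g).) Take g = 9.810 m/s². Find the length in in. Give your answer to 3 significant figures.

0.578 in

Rearranging T = 2π√(L/g) for L: L = g·(T/2π)².
T = 243 ms = 0.2430 s; g = 9.810 m/s².
L = 0.01467 m
0.01467 m × (1 in / 0.02540 m) = 0.5777 in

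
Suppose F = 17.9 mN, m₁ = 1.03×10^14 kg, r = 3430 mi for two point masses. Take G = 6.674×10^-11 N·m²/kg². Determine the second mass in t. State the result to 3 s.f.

79300 t

Rearranging: m₂ = F·r²/(G·m₁).
F = 17.9 mN = 0.01790 N; m₁ = 1.03×10^14 kg; r = 3430 mi = 5.520×10^6 m; G = 6.674×10^-11 N·m²/kg².
m₂ = 7.934×10^7 kg
7.934×10^7 kg × (1 t / 1000 kg) = 79344 t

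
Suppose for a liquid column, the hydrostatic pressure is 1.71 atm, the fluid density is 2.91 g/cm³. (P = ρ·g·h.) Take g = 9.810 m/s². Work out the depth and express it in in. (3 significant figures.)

Solving P = ρ·g·h for h: h = P/(ρ·g).
P = 1.71 atm = 1.733×10^5 Pa; ρ = 2.91 g/cm³ = 2910 kg/m³; g = 9.810 m/s².
h = 6.069 m
6.069 m × (1 in / 0.02540 m) = 239.0 in

239 in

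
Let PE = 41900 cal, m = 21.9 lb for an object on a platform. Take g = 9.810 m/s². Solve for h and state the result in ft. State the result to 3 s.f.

Rearranging: h = PE/(m·g).
PE = 41900 cal = 1.753×10^5 J; m = 21.9 lb = 9.934 kg; g = 9.810 m/s².
h = 1799 m
1799 m × (1 ft / 0.3048 m) = 5902 ft

5900 ft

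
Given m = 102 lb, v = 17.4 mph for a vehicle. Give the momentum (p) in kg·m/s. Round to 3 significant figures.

360 kg·m/s

p is given directly by: p = mv.
m = 102 lb = 46.27 kg; v = 17.4 mph = 7.778 m/s.
p = 359.9 kg·m/s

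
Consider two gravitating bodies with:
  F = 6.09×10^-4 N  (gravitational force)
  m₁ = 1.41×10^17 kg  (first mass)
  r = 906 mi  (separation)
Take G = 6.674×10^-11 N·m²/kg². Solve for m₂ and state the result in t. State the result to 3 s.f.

Solving F = G·m₁·m₂/r² for m₂: m₂ = F·r²/(G·m₁).
F = 6.09×10^-4 N; m₁ = 1.41×10^17 kg; r = 906 mi = 1.458×10^6 m; G = 6.674×10^-11 N·m²/kg².
m₂ = 137.6 kg
137.6 kg × (1 t / 1000 kg) = 0.1376 t

0.138 t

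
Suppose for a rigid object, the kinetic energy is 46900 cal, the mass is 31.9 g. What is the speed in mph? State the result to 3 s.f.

7850 mph

Solving KE = ½mv² for v: v = √(2·KE/m).
KE = 46900 cal = 1.962×10^5 J; m = 31.9 g = 0.03190 kg.
v = 3508 m/s
3508 m/s × (1 mph / 0.4470 m/s) = 7846 mph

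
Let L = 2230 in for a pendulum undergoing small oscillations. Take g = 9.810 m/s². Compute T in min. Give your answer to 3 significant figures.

0.252 min

T is given directly by: T = 2π√(L/g).
L = 2230 in = 56.64 m; g = 9.810 m/s².
T = 15.10 s
15.10 s × (1 min / 60.00 s) = 0.2516 min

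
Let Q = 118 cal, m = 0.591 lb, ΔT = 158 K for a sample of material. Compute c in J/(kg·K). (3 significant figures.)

11.7 J/(kg·K)

Rearranging: c = Q/(m·ΔT).
Q = 118 cal = 493.7 J; m = 0.591 lb = 0.2681 kg; ΔT = 158 K.
c = 11.66 J/(kg·K)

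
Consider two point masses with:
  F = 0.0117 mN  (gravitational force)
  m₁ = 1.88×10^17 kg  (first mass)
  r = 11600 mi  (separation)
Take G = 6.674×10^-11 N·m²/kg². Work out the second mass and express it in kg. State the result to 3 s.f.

Solving F = G·m₁·m₂/r² for m₂: m₂ = F·r²/(G·m₁).
F = 0.0117 mN = 1.170×10^-5 N; m₁ = 1.88×10^17 kg; r = 11600 mi = 1.867×10^7 m; G = 6.674×10^-11 N·m²/kg².
m₂ = 325.0 kg

325 kg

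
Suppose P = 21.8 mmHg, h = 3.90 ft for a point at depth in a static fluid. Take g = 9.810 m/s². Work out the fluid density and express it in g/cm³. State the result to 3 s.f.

0.249 g/cm³

Rearranging P = ρ·g·h for ρ: ρ = P/(g·h).
P = 21.8 mmHg = 2906 Pa; h = 3.90 ft = 1.189 m; g = 9.810 m/s².
ρ = 249.2 kg/m³
249.2 kg/m³ × (1 g/cm³ / 1000 kg/m³) = 0.2492 g/cm³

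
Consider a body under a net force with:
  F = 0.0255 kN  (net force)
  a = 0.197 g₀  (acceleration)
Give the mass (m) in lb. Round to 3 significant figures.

From Newton's second law: m = F/a.
F = 0.0255 kN = 25.50 N; a = 0.197 g₀ = 1.932 m/s².
m = 13.20 kg
13.20 kg × (1 lb / 0.4536 kg) = 29.10 lb

29.1 lb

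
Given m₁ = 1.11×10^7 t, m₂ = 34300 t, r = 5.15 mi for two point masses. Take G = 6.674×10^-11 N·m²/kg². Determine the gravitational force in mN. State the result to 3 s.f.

370 mN

From Newton's law of gravitation: F = Gm₁m₂/r².
m₁ = 1.11×10^7 t = 1.110×10^10 kg; m₂ = 34300 t = 3.430×10^7 kg; r = 5.15 mi = 8288 m; G = 6.674×10^-11 N·m²/kg².
F = 0.3699 N
0.3699 N × (1 mN / 0.001000 N) = 369.9 mN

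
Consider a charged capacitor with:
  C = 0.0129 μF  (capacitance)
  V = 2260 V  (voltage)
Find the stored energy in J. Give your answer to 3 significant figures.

0.0329 J

E is given directly by: E = ½CV².
C = 0.0129 μF = 1.290×10^-8 F; V = 2260 V.
E = 0.03294 J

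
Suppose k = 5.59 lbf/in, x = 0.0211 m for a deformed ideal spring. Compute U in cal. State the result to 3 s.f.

U is given directly by: U = ½kx².
k = 5.59 lbf/in = 979.0 N/m; x = 0.0211 m.
U = 0.2179 J  (the unit combination reduces to kg·m²/s² = J)
0.2179 J × (1 cal / 4.184 J) = 0.05208 cal

0.0521 cal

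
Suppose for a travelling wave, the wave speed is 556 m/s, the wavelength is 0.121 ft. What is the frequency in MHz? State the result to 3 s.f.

0.0151 MHz

Rearranging v = f·λ for f: f = v/λ.
v = 556 m/s; λ = 0.121 ft = 0.03688 m.
f = 15076 Hz
15076 Hz × (1 MHz / 1.000×10^6 Hz) = 0.01508 MHz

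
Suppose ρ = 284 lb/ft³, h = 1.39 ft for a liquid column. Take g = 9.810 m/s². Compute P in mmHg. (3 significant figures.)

Directly: P = ρgh.
ρ = 284 lb/ft³ = 4549 kg/m³; h = 1.39 ft = 0.4237 m; g = 9.810 m/s².
P = 18908 Pa  (the unit combination reduces to kg/(m·s²) = Pa)
18908 Pa × (1 mmHg / 133.3 Pa) = 141.8 mmHg

142 mmHg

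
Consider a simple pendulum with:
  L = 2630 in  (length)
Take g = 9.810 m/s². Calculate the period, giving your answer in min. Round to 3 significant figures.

Directly: T = 2π√(L/g).
L = 2630 in = 66.80 m; g = 9.810 m/s².
T = 16.40 s
16.40 s × (1 min / 60.00 s) = 0.2733 min

0.273 min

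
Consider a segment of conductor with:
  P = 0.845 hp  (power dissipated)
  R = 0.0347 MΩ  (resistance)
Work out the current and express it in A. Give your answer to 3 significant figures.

0.135 A

Solving P = I²R for I: I = √(P/R).
P = 0.845 hp = 630.1 W; R = 0.0347 MΩ = 34700 Ω.
I = 0.1348 A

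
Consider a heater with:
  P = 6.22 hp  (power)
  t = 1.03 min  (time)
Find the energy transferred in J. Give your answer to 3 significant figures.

Rearranging: W = P·t.
P = 6.22 hp = 4638 W; t = 1.03 min = 61.80 s.
W = 2.866×10^5 J  (the unit combination reduces to kg·m²/s² = J)

2.87×10^5 J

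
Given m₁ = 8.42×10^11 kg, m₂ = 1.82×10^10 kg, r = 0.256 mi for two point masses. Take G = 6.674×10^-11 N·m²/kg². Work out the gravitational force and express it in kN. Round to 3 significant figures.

6030 kN

From Newton's law of gravitation: F = Gm₁m₂/r².
m₁ = 8.42×10^11 kg; m₂ = 1.82×10^10 kg; r = 0.256 mi = 412.0 m; G = 6.674×10^-11 N·m²/kg².
F = 6.025×10^6 N  (the unit combination reduces to kg·m/s² = N)
6.025×10^6 N × (1 kN / 1000 N) = 6025 kN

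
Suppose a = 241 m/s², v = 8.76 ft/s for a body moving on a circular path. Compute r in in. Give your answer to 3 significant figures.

1.16 in

Rearranging a = v²/r for r: r = v²/a.
a = 241 m/s²; v = 8.76 ft/s = 2.670 m/s.
r = 0.02958 m
0.02958 m × (1 in / 0.02540 m) = 1.165 in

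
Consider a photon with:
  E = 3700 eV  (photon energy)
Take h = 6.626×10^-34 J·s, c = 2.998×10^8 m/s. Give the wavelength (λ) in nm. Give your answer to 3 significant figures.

0.335 nm

Solving E = h·c/λ for λ: λ = hc/E.
E = 3700 eV = 5.928×10^-16 J; h = 6.626×10^-34 J·s; c = 2.998×10^8 m/s.
λ = 3.351×10^-10 m
3.351×10^-10 m × (1 nm / 1.000×10^-9 m) = 0.3351 nm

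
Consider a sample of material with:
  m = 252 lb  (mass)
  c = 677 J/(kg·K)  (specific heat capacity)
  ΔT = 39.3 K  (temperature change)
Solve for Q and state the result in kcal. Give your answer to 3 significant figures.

727 kcal

Directly: Q = mcΔT.
m = 252 lb = 114.3 kg; c = 677 J/(kg·K); ΔT = 39.3 K.
Q = 3.041×10^6 J
3.041×10^6 J × (1 kcal / 4184 J) = 726.9 kcal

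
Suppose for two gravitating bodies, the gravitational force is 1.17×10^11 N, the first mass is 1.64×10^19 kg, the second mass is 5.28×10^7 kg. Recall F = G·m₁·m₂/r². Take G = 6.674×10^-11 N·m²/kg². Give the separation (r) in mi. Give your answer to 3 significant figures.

0.437 mi

From Newton's law of gravitation: r = √(G·m₁m₂/F).
F = 1.17×10^11 N; m₁ = 1.64×10^19 kg; m₂ = 5.28×10^7 kg; G = 6.674×10^-11 N·m²/kg².
r = 702.8 m
702.8 m × (1 mi / 1609 m) = 0.4367 mi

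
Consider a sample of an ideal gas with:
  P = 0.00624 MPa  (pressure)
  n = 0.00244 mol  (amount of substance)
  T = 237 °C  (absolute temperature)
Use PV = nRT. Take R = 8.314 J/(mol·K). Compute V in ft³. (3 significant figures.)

Solving PV = nRT for V: V = nRT/P.
P = 0.00624 MPa = 6240 Pa; n = 0.00244 mol; T = 237 °C = 510.1 K; R = 8.314 J/(mol·K).
V = 0.001658 m³
0.001658 m³ × (1 ft³ / 0.02832 m³) = 0.05857 ft³

0.0586 ft³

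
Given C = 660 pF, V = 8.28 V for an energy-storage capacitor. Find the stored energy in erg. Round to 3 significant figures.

Directly: E = ½CV².
C = 660 pF = 6.600×10^-10 F; V = 8.28 V.
E = 2.262×10^-8 J  (the unit combination reduces to kg·m²/s² = J)
2.262×10^-8 J × (1 erg / 1.000×10^-7 J) = 0.2262 erg

0.226 erg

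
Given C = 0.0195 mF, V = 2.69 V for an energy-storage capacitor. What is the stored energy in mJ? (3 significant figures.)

Directly: E = ½CV².
C = 0.0195 mF = 1.950×10^-5 F; V = 2.69 V.
E = 7.055×10^-5 J  (the unit combination reduces to kg·m²/s² = J)
7.055×10^-5 J × (1 mJ / 0.001000 J) = 0.07055 mJ

0.0706 mJ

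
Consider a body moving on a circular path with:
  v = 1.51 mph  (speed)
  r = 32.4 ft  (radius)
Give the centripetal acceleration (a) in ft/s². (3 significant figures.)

0.151 ft/s²

Directly: a = v²/r.
v = 1.51 mph = 0.6750 m/s; r = 32.4 ft = 9.876 m.
a = 0.04614 m/s²
0.04614 m/s² × (1 ft/s² / 0.3048 m/s²) = 0.1514 ft/s²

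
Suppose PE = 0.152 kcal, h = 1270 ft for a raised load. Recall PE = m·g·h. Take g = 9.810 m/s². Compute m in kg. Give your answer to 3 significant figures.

Rearranging: m = PE/(g·h).
PE = 0.152 kcal = 636.0 J; h = 1270 ft = 387.1 m; g = 9.810 m/s².
m = 0.1675 kg

0.167 kg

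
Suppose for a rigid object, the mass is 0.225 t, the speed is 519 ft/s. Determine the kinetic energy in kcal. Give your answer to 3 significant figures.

673 kcal

Directly: KE = ½mv².
m = 0.225 t = 225.0 kg; v = 519 ft/s = 158.2 m/s.
KE = 2.815×10^6 J  (the unit combination reduces to kg·m²/s² = J)
2.815×10^6 J × (1 kcal / 4184 J) = 672.9 kcal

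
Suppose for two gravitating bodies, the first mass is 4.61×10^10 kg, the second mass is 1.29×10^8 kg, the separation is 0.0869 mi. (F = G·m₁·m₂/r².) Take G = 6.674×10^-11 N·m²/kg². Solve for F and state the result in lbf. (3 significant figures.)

4560 lbf

From Newton's law of gravitation: F = Gm₁m₂/r².
m₁ = 4.61×10^10 kg; m₂ = 1.29×10^8 kg; r = 0.0869 mi = 139.9 m; G = 6.674×10^-11 N·m²/kg².
F = 20293 N
20293 N × (1 lbf / 4.448 N) = 4562 lbf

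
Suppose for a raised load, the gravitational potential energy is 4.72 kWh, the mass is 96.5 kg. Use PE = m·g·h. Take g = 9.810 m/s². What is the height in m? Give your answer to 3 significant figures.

17900 m

Solving PE = m·g·h for h: h = PE/(m·g).
PE = 4.72 kWh = 1.699×10^7 J; m = 96.5 kg; g = 9.810 m/s².
h = 17949 m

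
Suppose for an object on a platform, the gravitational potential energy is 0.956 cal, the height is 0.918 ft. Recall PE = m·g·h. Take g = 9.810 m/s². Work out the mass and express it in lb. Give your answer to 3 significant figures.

3.21 lb

Solving PE = m·g·h for m: m = PE/(g·h).
PE = 0.956 cal = 4.000 J; h = 0.918 ft = 0.2798 m; g = 9.810 m/s².
m = 1.457 kg
1.457 kg × (1 lb / 0.4536 kg) = 3.213 lb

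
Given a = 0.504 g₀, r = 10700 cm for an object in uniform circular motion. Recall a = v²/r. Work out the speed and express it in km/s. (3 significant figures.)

Rearranging a = v²/r for v: v = √(a·r).
a = 0.504 g₀ = 4.943 m/s²; r = 10700 cm = 107.0 m.
v = 23.00 m/s
23.00 m/s × (1 km/s / 1000 m/s) = 0.02300 km/s

0.0230 km/s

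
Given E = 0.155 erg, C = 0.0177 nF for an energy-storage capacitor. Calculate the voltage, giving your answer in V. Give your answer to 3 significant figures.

41.8 V

Rearranging: V = √(2E/C).
E = 0.155 erg = 1.550×10^-8 J; C = 0.0177 nF = 1.770×10^-11 F.
V = 41.85 V  (the unit combination reduces to kg·m²/(A·s³) = V)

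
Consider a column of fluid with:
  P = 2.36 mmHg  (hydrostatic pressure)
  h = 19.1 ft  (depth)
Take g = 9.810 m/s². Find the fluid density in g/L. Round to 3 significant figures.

5.51 g/L

Solving P = ρ·g·h for ρ: ρ = P/(g·h).
P = 2.36 mmHg = 314.6 Pa; h = 19.1 ft = 5.822 m; g = 9.810 m/s².
ρ = 5.509 kg/m³
Since 1 g/L = 1 kg/m³, 5.509 g/L.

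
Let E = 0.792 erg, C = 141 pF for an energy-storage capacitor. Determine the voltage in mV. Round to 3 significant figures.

33500 mV

Rearranging E = ½C·V² for V: V = √(2E/C).
E = 0.792 erg = 7.920×10^-8 J; C = 141 pF = 1.410×10^-10 F.
V = 33.52 V  (the unit combination reduces to kg·m²/(A·s³) = V)
33.52 V × (1 mV / 0.001000 V) = 33517 mV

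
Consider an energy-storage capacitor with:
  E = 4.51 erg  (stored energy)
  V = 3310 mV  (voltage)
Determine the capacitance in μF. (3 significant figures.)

0.0823 μF

Rearranging E = ½C·V² for C: C = 2E/V².
E = 4.51 erg = 4.510×10^-7 J; V = 3310 mV = 3.310 V.
C = 8.233×10^-8 F
8.233×10^-8 F × (1 μF / 1.000×10^-6 F) = 0.08233 μF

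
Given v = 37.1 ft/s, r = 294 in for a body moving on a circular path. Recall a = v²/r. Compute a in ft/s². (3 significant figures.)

56.2 ft/s²

Directly: a = v²/r.
v = 37.1 ft/s = 11.31 m/s; r = 294 in = 7.468 m.
a = 17.12 m/s²
17.12 m/s² × (1 ft/s² / 0.3048 m/s²) = 56.18 ft/s²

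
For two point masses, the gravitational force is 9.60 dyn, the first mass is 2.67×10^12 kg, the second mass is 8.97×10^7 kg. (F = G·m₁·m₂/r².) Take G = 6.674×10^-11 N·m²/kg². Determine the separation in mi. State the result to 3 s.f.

From Newton's law of gravitation: r = √(G·m₁m₂/F).
F = 9.60 dyn = 9.600×10^-5 N; m₁ = 2.67×10^12 kg; m₂ = 8.97×10^7 kg; G = 6.674×10^-11 N·m²/kg².
r = 1.290×10^7 m
1.290×10^7 m × (1 mi / 1609 m) = 8018 mi

8020 mi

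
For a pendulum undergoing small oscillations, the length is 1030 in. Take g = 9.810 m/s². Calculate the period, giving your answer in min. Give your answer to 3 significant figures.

Directly: T = 2π√(L/g).
L = 1030 in = 26.16 m; g = 9.810 m/s².
T = 10.26 s
10.26 s × (1 min / 60.00 s) = 0.1710 min

0.171 min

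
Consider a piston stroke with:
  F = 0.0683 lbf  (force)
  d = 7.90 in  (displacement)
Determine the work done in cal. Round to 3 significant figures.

Directly: W = F·d.
F = 0.0683 lbf = 0.3038 N; d = 7.90 in = 0.2007 m.
W = 0.06096 J
0.06096 J × (1 cal / 4.184 J) = 0.01457 cal

0.0146 cal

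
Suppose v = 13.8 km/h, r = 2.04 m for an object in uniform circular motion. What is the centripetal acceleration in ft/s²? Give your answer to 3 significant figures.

Directly: a = v²/r.
v = 13.8 km/h = 3.833 m/s; r = 2.04 m.
a = 7.203 m/s²
7.203 m/s² × (1 ft/s² / 0.3048 m/s²) = 23.63 ft/s²

23.6 ft/s²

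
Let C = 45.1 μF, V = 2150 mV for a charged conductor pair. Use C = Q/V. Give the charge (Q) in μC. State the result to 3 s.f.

Solving C = Q/V for Q: Q = CV.
C = 45.1 μF = 4.510×10^-5 F; V = 2150 mV = 2.150 V.
Q = 9.696×10^-5 C  (the unit combination reduces to A·s = C)
9.696×10^-5 C × (1 μC / 1.000×10^-6 C) = 96.96 μC

97.0 μC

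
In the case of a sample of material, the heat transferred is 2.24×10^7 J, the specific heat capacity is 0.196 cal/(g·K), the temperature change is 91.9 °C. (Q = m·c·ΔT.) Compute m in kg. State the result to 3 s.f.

297 kg

Solving Q = m·c·ΔT for m: m = Q/(c·ΔT).
Q = 2.24×10^7 J; c = 0.196 cal/(g·K) = 820.1 J/(kg·K); ΔT = 91.9 °C = 91.90 K.
m = 297.2 kg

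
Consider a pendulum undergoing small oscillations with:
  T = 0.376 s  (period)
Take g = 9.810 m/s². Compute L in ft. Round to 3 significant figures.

0.115 ft

Rearranging T = 2π√(L/g) for L: L = g·(T/2π)².
T = 0.376 s; g = 9.810 m/s².
L = 0.03513 m
0.03513 m × (1 ft / 0.3048 m) = 0.1153 ft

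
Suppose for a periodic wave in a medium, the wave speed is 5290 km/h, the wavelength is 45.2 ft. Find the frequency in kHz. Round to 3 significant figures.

Rearranging v = f·λ for f: f = v/λ.
v = 5290 km/h = 1469 m/s; λ = 45.2 ft = 13.78 m.
f = 106.7 Hz
106.7 Hz × (1 kHz / 1000 Hz) = 0.1067 kHz

0.107 kHz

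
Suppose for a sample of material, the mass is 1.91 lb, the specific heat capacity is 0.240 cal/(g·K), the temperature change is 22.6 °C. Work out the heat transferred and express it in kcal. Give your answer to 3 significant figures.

4.70 kcal

Directly: Q = mcΔT.
m = 1.91 lb = 0.8664 kg; c = 0.240 cal/(g·K) = 1004 J/(kg·K); ΔT = 22.6 °C = 22.60 K.
Q = 19661 J
19661 J × (1 kcal / 4184 J) = 4.699 kcal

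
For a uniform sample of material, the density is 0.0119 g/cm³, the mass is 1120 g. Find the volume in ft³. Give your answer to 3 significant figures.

Rearranging: V = m/ρ.
ρ = 0.0119 g/cm³ = 11.90 kg/m³; m = 1120 g = 1.120 kg.
V = 0.09412 m³
0.09412 m³ × (1 ft³ / 0.02832 m³) = 3.324 ft³

3.32 ft³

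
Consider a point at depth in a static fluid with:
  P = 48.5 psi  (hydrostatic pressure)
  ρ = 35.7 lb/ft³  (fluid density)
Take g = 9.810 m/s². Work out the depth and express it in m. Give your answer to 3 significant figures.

59.6 m

Rearranging P = ρ·g·h for h: h = P/(ρ·g).
P = 48.5 psi = 3.344×10^5 Pa; ρ = 35.7 lb/ft³ = 571.9 kg/m³; g = 9.810 m/s².
h = 59.61 m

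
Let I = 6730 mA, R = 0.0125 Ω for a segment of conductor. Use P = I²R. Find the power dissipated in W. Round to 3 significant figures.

Directly: P = I²R.
I = 6730 mA = 6.730 A; R = 0.0125 Ω.
P = 0.5662 W

0.566 W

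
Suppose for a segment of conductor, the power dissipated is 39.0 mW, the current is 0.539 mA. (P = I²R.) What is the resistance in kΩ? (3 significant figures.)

134 kΩ

Rearranging: R = P/I².
P = 39.0 mW = 0.03900 W; I = 0.539 mA = 5.390×10^-4 A.
R = 1.342×10^5 Ω
1.342×10^5 Ω × (1 kΩ / 1000 Ω) = 134.2 kΩ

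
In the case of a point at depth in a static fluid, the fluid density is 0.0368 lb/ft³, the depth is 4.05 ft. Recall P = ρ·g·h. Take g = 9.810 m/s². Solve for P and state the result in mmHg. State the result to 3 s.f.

0.0535 mmHg

Directly: P = ρgh.
ρ = 0.0368 lb/ft³ = 0.5895 kg/m³; h = 4.05 ft = 1.234 m; g = 9.810 m/s².
P = 7.139 Pa
7.139 Pa × (1 mmHg / 133.3 Pa) = 0.05354 mmHg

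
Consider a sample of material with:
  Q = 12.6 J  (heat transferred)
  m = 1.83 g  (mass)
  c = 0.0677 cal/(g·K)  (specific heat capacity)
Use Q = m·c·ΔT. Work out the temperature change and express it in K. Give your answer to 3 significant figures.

24.3 K

Solving Q = m·c·ΔT for ΔT: ΔT = Q/(m·c).
Q = 12.6 J; m = 1.83 g = 0.001830 kg; c = 0.0677 cal/(g·K) = 283.3 J/(kg·K).
ΔT = 24.31 K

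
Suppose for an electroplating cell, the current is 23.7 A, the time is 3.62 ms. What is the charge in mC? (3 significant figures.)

85.8 mC

Directly: q = It.
I = 23.7 A; t = 3.62 ms = 0.003620 s.
q = 0.08579 C
0.08579 C × (1 mC / 0.001000 C) = 85.79 mC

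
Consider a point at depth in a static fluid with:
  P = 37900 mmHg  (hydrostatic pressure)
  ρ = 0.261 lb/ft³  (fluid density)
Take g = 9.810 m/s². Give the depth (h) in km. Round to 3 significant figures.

Rearranging: h = P/(ρ·g).
P = 37900 mmHg = 5.053×10^6 Pa; ρ = 0.261 lb/ft³ = 4.181 kg/m³; g = 9.810 m/s².
h = 1.232×10^5 m
1.232×10^5 m × (1 km / 1000 m) = 123.2 km

123 km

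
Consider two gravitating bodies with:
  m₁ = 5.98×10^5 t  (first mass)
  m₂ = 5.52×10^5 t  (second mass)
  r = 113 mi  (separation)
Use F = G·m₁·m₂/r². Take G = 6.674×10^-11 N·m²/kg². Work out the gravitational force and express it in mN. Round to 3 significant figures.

0.666 mN

Directly: F = Gm₁m₂/r².
m₁ = 5.98×10^5 t = 5.980×10^8 kg; m₂ = 5.52×10^5 t = 5.520×10^8 kg; r = 113 mi = 1.819×10^5 m; G = 6.674×10^-11 N·m²/kg².
F = 6.661×10^-4 N
6.661×10^-4 N × (1 mN / 0.001000 N) = 0.6661 mN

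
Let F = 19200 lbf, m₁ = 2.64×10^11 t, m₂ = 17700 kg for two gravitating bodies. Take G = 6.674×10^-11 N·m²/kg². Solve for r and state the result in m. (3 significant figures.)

60.4 m

From Newton's law of gravitation: r = √(G·m₁m₂/F).
F = 19200 lbf = 85406 N; m₁ = 2.64×10^11 t = 2.640×10^14 kg; m₂ = 17700 kg; G = 6.674×10^-11 N·m²/kg².
r = 60.43 m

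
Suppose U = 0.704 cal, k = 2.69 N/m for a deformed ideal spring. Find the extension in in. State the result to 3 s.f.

58.3 in

Solving U = ½k·x² for x: x = √(2U/k).
U = 0.704 cal = 2.946 J; k = 2.69 N/m.
x = 1.480 m
1.480 m × (1 in / 0.02540 m) = 58.26 in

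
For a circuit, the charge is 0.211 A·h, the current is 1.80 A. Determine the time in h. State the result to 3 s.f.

0.117 h

Rearranging: t = q/I.
q = 0.211 A·h = 759.6 C; I = 1.80 A.
t = 422.0 s
422.0 s × (1 h / 3600 s) = 0.1172 h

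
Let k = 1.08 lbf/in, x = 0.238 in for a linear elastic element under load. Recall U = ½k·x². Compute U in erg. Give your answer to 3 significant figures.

Directly: U = ½kx².
k = 1.08 lbf/in = 189.1 N/m; x = 0.238 in = 0.006045 m.
U = 0.003456 J  (the unit combination reduces to kg·m²/s² = J)
0.003456 J × (1 erg / 1.000×10^-7 J) = 34560 erg

34600 erg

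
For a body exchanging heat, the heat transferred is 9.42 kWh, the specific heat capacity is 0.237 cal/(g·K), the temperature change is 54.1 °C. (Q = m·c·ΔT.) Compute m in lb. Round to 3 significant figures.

Rearranging Q = m·c·ΔT for m: m = Q/(c·ΔT).
Q = 9.42 kWh = 3.391×10^7 J; c = 0.237 cal/(g·K) = 991.6 J/(kg·K); ΔT = 54.1 °C = 54.10 K.
m = 632.1 kg
632.1 kg × (1 lb / 0.4536 kg) = 1394 lb

1390 lb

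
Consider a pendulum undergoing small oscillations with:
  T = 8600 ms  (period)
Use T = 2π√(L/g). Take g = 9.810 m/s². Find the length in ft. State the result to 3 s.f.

Solving T = 2π√(L/g) for L: L = g·(T/2π)².
T = 8600 ms = 8.600 s; g = 9.810 m/s².
L = 18.38 m
18.38 m × (1 ft / 0.3048 m) = 60.30 ft

60.3 ft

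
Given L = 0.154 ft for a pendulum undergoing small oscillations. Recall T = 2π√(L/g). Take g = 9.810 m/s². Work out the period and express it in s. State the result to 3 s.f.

0.435 s

T is given directly by: T = 2π√(L/g).
L = 0.154 ft = 0.04694 m; g = 9.810 m/s².
T = 0.4346 s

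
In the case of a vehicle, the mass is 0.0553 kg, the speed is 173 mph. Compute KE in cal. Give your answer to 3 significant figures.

Directly: KE = ½mv².
m = 0.0553 kg; v = 173 mph = 77.34 m/s.
KE = 165.4 J
165.4 J × (1 cal / 4.184 J) = 39.53 cal

39.5 cal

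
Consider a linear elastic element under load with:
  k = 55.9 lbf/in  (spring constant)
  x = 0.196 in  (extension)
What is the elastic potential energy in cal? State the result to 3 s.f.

0.0290 cal

Directly: U = ½kx².
k = 55.9 lbf/in = 9790 N/m; x = 0.196 in = 0.004978 m.
U = 0.1213 J
0.1213 J × (1 cal / 4.184 J) = 0.02899 cal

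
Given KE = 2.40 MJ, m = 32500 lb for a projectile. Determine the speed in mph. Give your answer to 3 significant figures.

Rearranging: v = √(2·KE/m).
KE = 2.40 MJ = 2.400×10^6 J; m = 32500 lb = 14742 kg.
v = 18.04 m/s
18.04 m/s × (1 mph / 0.4470 m/s) = 40.36 mph

40.4 mph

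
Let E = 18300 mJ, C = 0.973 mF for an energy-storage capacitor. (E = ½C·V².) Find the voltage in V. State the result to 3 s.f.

194 V

Solving E = ½C·V² for V: V = √(2E/C).
E = 18300 mJ = 18.30 J; C = 0.973 mF = 9.730×10^-4 F.
V = 193.9 V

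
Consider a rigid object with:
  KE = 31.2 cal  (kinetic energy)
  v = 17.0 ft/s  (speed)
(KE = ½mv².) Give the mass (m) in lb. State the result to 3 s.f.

Rearranging KE = ½mv² for m: m = 2·KE/v².
KE = 31.2 cal = 130.5 J; v = 17.0 ft/s = 5.182 m/s.
m = 9.724 kg
9.724 kg × (1 lb / 0.4536 kg) = 21.44 lb

21.4 lb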